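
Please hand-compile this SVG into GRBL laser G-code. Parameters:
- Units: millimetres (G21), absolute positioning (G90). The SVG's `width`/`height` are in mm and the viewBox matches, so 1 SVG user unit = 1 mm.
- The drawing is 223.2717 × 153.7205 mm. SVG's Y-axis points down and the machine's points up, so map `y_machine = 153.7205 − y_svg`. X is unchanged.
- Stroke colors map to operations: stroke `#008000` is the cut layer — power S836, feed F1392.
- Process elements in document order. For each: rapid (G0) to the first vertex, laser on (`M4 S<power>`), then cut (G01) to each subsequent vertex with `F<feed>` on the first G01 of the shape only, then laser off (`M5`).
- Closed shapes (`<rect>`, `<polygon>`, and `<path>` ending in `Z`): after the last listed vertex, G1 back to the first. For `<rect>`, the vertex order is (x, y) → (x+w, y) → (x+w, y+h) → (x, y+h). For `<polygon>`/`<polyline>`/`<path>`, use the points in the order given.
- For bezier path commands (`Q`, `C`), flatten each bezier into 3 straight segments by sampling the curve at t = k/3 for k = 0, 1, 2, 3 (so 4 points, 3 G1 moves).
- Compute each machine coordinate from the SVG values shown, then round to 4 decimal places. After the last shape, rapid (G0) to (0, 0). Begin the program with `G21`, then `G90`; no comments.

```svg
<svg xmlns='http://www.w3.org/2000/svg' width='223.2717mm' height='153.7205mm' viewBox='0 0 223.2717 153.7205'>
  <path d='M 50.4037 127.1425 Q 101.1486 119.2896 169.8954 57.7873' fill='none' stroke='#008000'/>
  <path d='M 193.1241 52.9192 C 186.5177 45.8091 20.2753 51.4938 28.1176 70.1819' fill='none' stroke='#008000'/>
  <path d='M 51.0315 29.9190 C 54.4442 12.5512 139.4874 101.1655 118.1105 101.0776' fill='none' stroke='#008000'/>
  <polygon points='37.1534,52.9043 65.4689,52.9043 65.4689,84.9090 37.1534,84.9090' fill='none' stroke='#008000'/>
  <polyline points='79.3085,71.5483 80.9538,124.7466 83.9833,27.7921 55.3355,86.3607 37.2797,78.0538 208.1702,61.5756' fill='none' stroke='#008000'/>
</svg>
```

viewBox `0 0 223.2717 153.7205` with mm width/height → 1 unit = 1 mm. Flip: y_m = 153.7205 − y_svg.

**Shape 1** — `<path>` quadratic bezier, stroke `#008000` → cut (S836, F1392). Control points (SVG): P0=(50.4037,127.1425), P1=(101.1486,119.2896), P2=(169.8954,57.7873); sampled at t=k/3. Machine vertices: (50.4037,26.5780) → (86.2338,37.7743) → (126.0644,60.8927) → (169.8954,95.9332). Open path.

**Shape 2** — `<path>` cubic bezier, stroke `#008000` → cut (S836, F1392). Control points (SVG): P0=(193.1241,52.9192), P1=(186.5177,45.8091), P2=(20.2753,51.4938), P3=(28.1176,70.1819); sampled at t=k/3. Machine vertices: (193.1241,100.8013) → (145.6657,103.6387) → (65.9435,97.9000) → (28.1176,83.5386). Open path.

**Shape 3** — `<path>` cubic bezier, stroke `#008000` → cut (S836, F1392). Control points (SVG): P0=(51.0315,29.9190), P1=(54.4442,12.5512), P2=(139.4874,101.1655), P3=(118.1105,101.0776); sampled at t=k/3. Machine vertices: (51.0315,123.8015) → (74.6895,113.0525) → (110.9789,74.9119) → (118.1105,52.6429). Open path.

**Shape 4** — `<polygon>` rectangle, stroke `#008000` → cut (S836, F1392). Machine vertices: (37.1534,100.8162) → (65.4689,100.8162) → (65.4689,68.8115) → (37.1534,68.8115) → (37.1534,100.8162). Closed: final G1 returns to the first vertex.

**Shape 5** — `<polyline>` open polyline, stroke `#008000` → cut (S836, F1392). Machine vertices: (79.3085,82.1722) → (80.9538,28.9739) → (83.9833,125.9284) → (55.3355,67.3598) → (37.2797,75.6667) → (208.1702,92.1449). Open path.

G21
G90
G0 X50.4037 Y26.5780
M4 S836
G01 X86.2338 Y37.7743 F1392
G01 X126.0644 Y60.8927
G01 X169.8954 Y95.9332
M5
G0 X193.1241 Y100.8013
M4 S836
G01 X145.6657 Y103.6387 F1392
G01 X65.9435 Y97.9000
G01 X28.1176 Y83.5386
M5
G0 X51.0315 Y123.8015
M4 S836
G01 X74.6895 Y113.0525 F1392
G01 X110.9789 Y74.9119
G01 X118.1105 Y52.6429
M5
G0 X37.1534 Y100.8162
M4 S836
G01 X65.4689 Y100.8162 F1392
G01 X65.4689 Y68.8115
G01 X37.1534 Y68.8115
G01 X37.1534 Y100.8162
M5
G0 X79.3085 Y82.1722
M4 S836
G01 X80.9538 Y28.9739 F1392
G01 X83.9833 Y125.9284
G01 X55.3355 Y67.3598
G01 X37.2797 Y75.6667
G01 X208.1702 Y92.1449
M5
G0 X0.0000 Y0.0000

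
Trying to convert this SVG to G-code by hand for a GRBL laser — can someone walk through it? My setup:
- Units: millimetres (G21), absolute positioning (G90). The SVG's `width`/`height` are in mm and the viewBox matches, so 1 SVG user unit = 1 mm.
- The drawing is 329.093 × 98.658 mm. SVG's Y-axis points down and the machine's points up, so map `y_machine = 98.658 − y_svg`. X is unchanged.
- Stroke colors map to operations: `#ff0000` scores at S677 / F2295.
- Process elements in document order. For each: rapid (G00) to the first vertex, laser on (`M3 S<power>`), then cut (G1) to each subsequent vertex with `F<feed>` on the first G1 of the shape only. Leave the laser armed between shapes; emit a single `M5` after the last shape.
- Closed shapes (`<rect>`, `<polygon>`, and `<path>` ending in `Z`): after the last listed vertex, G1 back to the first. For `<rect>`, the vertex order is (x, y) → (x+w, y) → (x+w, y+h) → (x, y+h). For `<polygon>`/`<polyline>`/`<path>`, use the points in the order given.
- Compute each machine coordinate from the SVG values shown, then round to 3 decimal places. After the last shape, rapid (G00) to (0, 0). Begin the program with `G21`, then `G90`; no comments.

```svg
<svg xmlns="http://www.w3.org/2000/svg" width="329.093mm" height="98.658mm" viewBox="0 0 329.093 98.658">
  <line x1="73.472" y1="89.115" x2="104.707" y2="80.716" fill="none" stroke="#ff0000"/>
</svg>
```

viewBox `0 0 329.093 98.658` with mm width/height → 1 unit = 1 mm. Flip: y_m = 98.658 − y_svg.

**Shape 1** — `<line>` line segment, stroke `#ff0000` → score (S677, F2295). Machine vertices: (73.472,9.543) → (104.707,17.942). Open path.

G21
G90
G00 X73.472 Y9.543
M3 S677
G1 X104.707 Y17.942 F2295
M5
G00 X0.000 Y0.000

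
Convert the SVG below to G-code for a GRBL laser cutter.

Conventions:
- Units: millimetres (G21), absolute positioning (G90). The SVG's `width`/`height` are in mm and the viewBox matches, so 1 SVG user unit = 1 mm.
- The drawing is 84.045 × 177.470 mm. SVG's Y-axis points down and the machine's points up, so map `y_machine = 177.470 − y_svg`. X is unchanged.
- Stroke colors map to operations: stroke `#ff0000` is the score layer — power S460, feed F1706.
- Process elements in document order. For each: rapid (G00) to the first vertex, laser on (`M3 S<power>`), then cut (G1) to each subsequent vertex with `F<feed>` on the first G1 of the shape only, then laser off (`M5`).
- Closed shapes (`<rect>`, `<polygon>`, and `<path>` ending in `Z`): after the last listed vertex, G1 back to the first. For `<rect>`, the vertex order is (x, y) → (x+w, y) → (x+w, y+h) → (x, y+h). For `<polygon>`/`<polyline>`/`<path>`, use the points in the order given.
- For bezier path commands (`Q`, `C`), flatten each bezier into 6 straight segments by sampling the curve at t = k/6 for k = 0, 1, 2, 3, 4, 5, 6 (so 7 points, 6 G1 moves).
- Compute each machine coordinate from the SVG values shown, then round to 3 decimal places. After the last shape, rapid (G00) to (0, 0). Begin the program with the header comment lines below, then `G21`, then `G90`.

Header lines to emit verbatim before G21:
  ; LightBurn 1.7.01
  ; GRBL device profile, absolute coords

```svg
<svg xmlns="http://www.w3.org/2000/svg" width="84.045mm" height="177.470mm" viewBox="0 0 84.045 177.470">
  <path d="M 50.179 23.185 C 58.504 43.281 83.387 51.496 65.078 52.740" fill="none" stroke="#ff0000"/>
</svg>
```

viewBox `0 0 84.045 177.470` with mm width/height → 1 unit = 1 mm. Flip: y_m = 177.470 − y_svg.

**Shape 1** — `<path>` cubic bezier, stroke `#ff0000` → score (S460, F1706). Control points (SVG): P0=(50.179,23.185), P1=(58.504,43.281), P2=(83.387,51.496), P3=(65.078,52.740); sampled at t=k/6. Machine vertices: (50.179,154.285) → (55.445,145.204) → (61.810,137.967) → (67.616,132.438) → (71.203,128.480) → (70.910,125.956) → (65.078,124.730). Open path.

; LightBurn 1.7.01
; GRBL device profile, absolute coords
G21
G90
G00 X50.179 Y154.285
M3 S460
G1 X55.445 Y145.204 F1706
G1 X61.810 Y137.967
G1 X67.616 Y132.438
G1 X71.203 Y128.480
G1 X70.910 Y125.956
G1 X65.078 Y124.730
M5
G00 X0.000 Y0.000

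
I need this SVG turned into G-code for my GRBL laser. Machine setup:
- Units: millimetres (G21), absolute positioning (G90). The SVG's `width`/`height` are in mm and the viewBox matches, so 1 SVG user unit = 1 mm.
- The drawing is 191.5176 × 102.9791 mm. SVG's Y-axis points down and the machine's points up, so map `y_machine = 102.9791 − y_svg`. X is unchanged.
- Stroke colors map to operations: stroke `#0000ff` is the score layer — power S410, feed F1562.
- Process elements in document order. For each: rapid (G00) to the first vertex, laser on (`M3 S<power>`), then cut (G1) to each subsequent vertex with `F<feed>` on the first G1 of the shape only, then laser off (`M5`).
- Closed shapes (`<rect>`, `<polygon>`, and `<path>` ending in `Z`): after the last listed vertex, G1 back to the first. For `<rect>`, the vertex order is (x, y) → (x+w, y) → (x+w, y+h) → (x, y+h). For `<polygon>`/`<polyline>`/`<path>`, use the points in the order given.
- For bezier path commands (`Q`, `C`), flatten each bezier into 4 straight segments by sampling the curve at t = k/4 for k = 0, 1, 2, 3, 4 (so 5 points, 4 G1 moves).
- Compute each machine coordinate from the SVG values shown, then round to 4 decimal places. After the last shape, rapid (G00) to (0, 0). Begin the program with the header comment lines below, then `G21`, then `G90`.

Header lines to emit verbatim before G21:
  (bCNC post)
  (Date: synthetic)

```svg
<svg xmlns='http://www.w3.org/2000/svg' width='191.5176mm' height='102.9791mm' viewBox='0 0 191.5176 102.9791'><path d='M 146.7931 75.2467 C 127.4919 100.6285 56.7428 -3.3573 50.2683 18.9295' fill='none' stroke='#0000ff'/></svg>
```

(bCNC post)
(Date: synthetic)
G21
G90
G00 X146.7931 Y27.7324
M3 S410
G1 X124.4789 Y28.9581 F1562
G1 X93.7207 Y54.7304
G1 X65.3675 Y81.0830
G1 X50.2683 Y84.0496
M5
G00 X0.0000 Y0.0000

1 u = 1 mm; y_m = 102.9791 − y.

[1] `<path>` cubic bezier, #0000ff→score S410 F1562: (146.7931,27.7324) → (124.4789,28.9581) → (93.7207,54.7304) → (65.3675,81.0830) → (50.2683,84.0496)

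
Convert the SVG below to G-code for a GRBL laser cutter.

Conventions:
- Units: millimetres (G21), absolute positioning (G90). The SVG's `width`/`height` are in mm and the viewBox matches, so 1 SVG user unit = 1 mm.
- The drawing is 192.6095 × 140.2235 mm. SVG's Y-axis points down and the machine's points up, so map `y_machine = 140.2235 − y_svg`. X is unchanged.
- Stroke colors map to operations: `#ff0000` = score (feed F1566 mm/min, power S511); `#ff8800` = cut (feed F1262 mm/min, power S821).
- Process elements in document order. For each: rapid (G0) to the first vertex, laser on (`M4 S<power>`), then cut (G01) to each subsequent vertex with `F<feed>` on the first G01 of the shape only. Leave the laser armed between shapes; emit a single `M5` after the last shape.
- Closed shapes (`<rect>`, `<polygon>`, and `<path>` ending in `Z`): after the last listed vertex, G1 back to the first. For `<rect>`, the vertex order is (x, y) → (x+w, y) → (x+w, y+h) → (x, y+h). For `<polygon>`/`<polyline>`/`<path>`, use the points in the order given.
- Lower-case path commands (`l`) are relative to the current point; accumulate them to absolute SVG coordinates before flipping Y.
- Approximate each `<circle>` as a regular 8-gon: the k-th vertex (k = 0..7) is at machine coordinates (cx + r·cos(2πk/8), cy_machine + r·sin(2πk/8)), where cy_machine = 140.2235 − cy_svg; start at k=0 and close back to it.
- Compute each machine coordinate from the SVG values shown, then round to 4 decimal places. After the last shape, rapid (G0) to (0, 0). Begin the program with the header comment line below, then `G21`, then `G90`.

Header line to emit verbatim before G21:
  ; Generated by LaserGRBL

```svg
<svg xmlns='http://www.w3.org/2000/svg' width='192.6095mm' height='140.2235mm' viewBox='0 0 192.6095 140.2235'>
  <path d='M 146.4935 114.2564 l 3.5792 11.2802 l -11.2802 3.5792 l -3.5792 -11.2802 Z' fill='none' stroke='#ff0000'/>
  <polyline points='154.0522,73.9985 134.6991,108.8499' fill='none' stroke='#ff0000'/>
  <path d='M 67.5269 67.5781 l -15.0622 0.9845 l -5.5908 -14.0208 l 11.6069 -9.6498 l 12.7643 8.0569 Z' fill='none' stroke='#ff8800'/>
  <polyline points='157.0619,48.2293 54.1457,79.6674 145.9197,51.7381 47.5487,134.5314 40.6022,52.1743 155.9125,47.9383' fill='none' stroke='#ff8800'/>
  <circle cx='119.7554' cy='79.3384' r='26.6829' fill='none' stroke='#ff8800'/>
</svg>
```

; Generated by LaserGRBL
G21
G90
G0 X146.4935 Y25.9671
M4 S511
G01 X150.0727 Y14.6869 F1566
G01 X138.7925 Y11.1077
G01 X135.2133 Y22.3879
G01 X146.4935 Y25.9671
G0 X154.0522 Y66.2250
M4 S511
G01 X134.6991 Y31.3736 F1566
G0 X67.5269 Y72.6454
M4 S821
G01 X52.4647 Y71.6609 F1262
G01 X46.8739 Y85.6817
G01 X58.4808 Y95.3315
G01 X71.2451 Y87.2746
G01 X67.5269 Y72.6454
G0 X157.0619 Y91.9942
M4 S821
G01 X54.1457 Y60.5561 F1262
G01 X145.9197 Y88.4854
G01 X47.5487 Y5.6921
G01 X40.6022 Y88.0492
G01 X155.9125 Y92.2852
G0 X146.4383 Y60.8851
M4 S821
G01 X138.6231 Y79.7528 F1262
G01 X119.7554 Y87.5680
G01 X100.8877 Y79.7528
G01 X93.0725 Y60.8851
G01 X100.8877 Y42.0174
G01 X119.7554 Y34.2022
G01 X138.6231 Y42.0174
G01 X146.4383 Y60.8851
M5
G0 X0.0000 Y0.0000

1 u = 1 mm; y_m = 140.2235 − y.

[1] `<path>` regular polygon, #ff0000→score S511 F1566: (146.4935,25.9671) → (150.0727,14.6869) → (138.7925,11.1077) → (135.2133,22.3879) → (146.4935,25.9671) (closed)

[2] `<polyline>` line segment, #ff0000→score S511 F1566: (154.0522,66.2250) → (134.6991,31.3736)

[3] `<path>` regular polygon, #ff8800→cut S821 F1262: (67.5269,72.6454) → (52.4647,71.6609) → (46.8739,85.6817) → (58.4808,95.3315) → (71.2451,87.2746) → (67.5269,72.6454) (closed)

[4] `<polyline>` open polyline, #ff8800→cut S821 F1262: (157.0619,91.9942) → (54.1457,60.5561) → (145.9197,88.4854) → (47.5487,5.6921) → (40.6022,88.0492) → (155.9125,92.2852)

[5] `<circle>` circle, #ff8800→cut S821 F1262: (146.4383,60.8851) → (138.6231,79.7528) → (119.7554,87.5680) → (100.8877,79.7528) → (93.0725,60.8851) → (100.8877,42.0174) → (119.7554,34.2022) → (138.6231,42.0174) → (146.4383,60.8851) (closed)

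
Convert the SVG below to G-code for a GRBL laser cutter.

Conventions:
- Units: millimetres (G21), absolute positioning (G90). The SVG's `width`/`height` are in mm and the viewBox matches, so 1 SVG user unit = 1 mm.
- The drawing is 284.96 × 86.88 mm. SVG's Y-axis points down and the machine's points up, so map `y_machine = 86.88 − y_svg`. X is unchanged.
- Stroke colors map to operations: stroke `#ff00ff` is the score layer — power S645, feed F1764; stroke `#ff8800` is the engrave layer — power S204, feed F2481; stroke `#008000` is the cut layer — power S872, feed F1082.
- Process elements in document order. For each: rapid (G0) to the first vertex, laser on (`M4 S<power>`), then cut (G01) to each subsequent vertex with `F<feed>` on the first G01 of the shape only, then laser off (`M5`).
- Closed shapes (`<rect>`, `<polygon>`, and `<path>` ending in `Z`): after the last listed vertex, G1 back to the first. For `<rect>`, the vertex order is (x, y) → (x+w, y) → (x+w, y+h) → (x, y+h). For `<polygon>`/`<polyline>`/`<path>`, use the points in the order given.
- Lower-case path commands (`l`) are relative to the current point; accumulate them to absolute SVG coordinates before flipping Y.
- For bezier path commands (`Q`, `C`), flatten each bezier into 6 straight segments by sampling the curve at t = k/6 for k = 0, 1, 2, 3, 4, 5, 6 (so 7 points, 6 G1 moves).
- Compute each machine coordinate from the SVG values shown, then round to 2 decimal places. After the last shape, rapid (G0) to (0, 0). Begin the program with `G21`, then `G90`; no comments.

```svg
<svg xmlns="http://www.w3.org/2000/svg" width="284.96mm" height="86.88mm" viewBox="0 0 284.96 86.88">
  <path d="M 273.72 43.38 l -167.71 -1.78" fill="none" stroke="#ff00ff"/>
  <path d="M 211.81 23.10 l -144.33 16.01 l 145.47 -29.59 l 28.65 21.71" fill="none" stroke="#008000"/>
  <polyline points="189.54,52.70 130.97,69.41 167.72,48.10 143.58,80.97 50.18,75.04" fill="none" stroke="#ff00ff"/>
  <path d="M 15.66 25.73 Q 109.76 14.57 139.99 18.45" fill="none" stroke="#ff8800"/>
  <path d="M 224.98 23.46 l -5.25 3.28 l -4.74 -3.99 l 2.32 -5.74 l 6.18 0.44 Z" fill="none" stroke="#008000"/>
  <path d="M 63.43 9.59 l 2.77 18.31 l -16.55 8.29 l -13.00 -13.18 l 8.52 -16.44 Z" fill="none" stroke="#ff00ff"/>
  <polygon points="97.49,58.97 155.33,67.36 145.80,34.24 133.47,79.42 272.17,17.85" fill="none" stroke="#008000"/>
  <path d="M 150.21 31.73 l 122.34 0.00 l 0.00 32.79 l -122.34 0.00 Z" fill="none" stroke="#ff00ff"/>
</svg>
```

G21
G90
G0 X273.72 Y43.50
M4 S645
G01 X106.01 Y45.28 F1764
M5
G0 X211.81 Y63.78
M4 S872
G01 X67.48 Y47.77 F1082
G01 X212.95 Y77.36
G01 X241.60 Y55.65
M5
G0 X189.54 Y34.18
M4 S645
G01 X130.97 Y17.47 F1764
G01 X167.72 Y38.78
G01 X143.58 Y5.91
G01 X50.18 Y11.84
M5
G0 X15.66 Y61.15
M4 S204
G01 X45.25 Y64.45 F2481
G01 X71.30 Y66.92
G01 X93.79 Y68.55
G01 X112.74 Y69.35
G01 X128.14 Y69.31
G01 X139.99 Y68.43
M5
G0 X224.98 Y63.42
M4 S872
G01 X219.73 Y60.14 F1082
G01 X214.99 Y64.13
G01 X217.31 Y69.87
G01 X223.49 Y69.43
G01 X224.98 Y63.42
M5
G0 X63.43 Y77.29
M4 S645
G01 X66.20 Y58.98 F1764
G01 X49.65 Y50.69
G01 X36.65 Y63.87
G01 X45.17 Y80.31
G01 X63.43 Y77.29
M5
G0 X97.49 Y27.91
M4 S872
G01 X155.33 Y19.52 F1082
G01 X145.80 Y52.64
G01 X133.47 Y7.46
G01 X272.17 Y69.03
G01 X97.49 Y27.91
M5
G0 X150.21 Y55.15
M4 S645
G01 X272.55 Y55.15 F1764
G01 X272.55 Y22.36
G01 X150.21 Y22.36
G01 X150.21 Y55.15
M5
G0 X0.00 Y0.00

1 u = 1 mm; y_m = 86.88 − y.

[1] `<path>` line segment, #ff00ff→score S645 F1764: (273.72,43.50) → (106.01,45.28)

[2] `<path>` open polyline, #008000→cut S872 F1082: (211.81,63.78) → (67.48,47.77) → (212.95,77.36) → (241.60,55.65)

[3] `<polyline>` open polyline, #ff00ff→score S645 F1764: (189.54,34.18) → (130.97,17.47) → (167.72,38.78) → (143.58,5.91) → (50.18,11.84)

[4] `<path>` quadratic bezier, #ff8800→engrave S204 F2481: (15.66,61.15) → (45.25,64.45) → (71.30,66.92) → (93.79,68.55) → (112.74,69.35) → (128.14,69.31) → (139.99,68.43)

[5] `<path>` regular polygon, #008000→cut S872 F1082: (224.98,63.42) → (219.73,60.14) → (214.99,64.13) → (217.31,69.87) → (223.49,69.43) → (224.98,63.42) (closed)

[6] `<path>` regular polygon, #ff00ff→score S645 F1764: (63.43,77.29) → (66.20,58.98) → (49.65,50.69) → (36.65,63.87) → (45.17,80.31) → (63.43,77.29) (closed)

[7] `<polygon>` closed polygon, #008000→cut S872 F1082: (97.49,27.91) → (155.33,19.52) → (145.80,52.64) → (133.47,7.46) → (272.17,69.03) → (97.49,27.91) (closed)

[8] `<path>` rectangle, #ff00ff→score S645 F1764: (150.21,55.15) → (272.55,55.15) → (272.55,22.36) → (150.21,22.36) → (150.21,55.15) (closed)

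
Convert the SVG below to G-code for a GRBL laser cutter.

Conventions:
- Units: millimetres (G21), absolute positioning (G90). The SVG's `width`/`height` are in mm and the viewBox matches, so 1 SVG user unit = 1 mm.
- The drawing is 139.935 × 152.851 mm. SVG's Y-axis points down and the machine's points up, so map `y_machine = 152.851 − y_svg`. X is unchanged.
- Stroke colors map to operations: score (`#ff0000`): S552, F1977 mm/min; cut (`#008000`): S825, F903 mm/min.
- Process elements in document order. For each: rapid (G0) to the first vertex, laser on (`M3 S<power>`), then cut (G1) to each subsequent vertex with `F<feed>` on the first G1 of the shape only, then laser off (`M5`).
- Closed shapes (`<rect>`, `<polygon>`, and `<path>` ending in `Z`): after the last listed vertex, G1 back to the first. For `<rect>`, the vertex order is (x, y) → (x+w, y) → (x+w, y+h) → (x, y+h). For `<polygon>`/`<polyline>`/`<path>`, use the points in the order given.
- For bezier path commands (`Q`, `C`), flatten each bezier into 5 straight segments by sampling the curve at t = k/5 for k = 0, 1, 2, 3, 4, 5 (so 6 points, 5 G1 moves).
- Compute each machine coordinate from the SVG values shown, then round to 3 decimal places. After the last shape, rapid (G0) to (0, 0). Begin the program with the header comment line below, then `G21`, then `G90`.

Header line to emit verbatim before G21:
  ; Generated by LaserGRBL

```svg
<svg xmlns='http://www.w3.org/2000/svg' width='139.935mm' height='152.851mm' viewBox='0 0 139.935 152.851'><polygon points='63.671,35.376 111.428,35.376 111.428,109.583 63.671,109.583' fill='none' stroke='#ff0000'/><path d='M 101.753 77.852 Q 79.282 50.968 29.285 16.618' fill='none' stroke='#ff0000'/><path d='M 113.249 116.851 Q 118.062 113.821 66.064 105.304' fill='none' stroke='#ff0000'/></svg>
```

; Generated by LaserGRBL
G21
G90
G0 X63.671 Y117.475
M3 S552
G1 X111.428 Y117.475 F1977
G1 X111.428 Y43.268
G1 X63.671 Y43.268
G1 X63.671 Y117.475
M5
G0 X101.753 Y74.999
M3 S552
G1 X91.664 Y86.051 F1977
G1 X79.372 Y97.701
G1 X64.878 Y109.948
G1 X48.183 Y122.792
G1 X29.285 Y136.233
M5
G0 X113.249 Y36.000
M3 S552
G1 X112.902 Y37.431 F1977
G1 X108.010 Y39.302
G1 X98.573 Y41.611
G1 X84.591 Y44.360
G1 X66.064 Y47.547
M5
G0 X0.000 Y0.000

viewBox `0 0 139.935 152.851` with mm width/height → 1 unit = 1 mm. Flip: y_m = 152.851 − y_svg.

**Shape 1** — `<polygon>` rectangle, stroke `#ff0000` → score (S552, F1977). Machine vertices: (63.671,117.475) → (111.428,117.475) → (111.428,43.268) → (63.671,43.268) → (63.671,117.475). Closed: final G1 returns to the first vertex.

**Shape 2** — `<path>` quadratic bezier, stroke `#ff0000` → score (S552, F1977). Control points (SVG): P0=(101.753,77.852), P1=(79.282,50.968), P2=(29.285,16.618); sampled at t=k/5. Machine vertices: (101.753,74.999) → (91.664,86.051) → (79.372,97.701) → (64.878,109.948) → (48.183,122.792) → (29.285,136.233). Open path.

**Shape 3** — `<path>` quadratic bezier, stroke `#ff0000` → score (S552, F1977). Control points (SVG): P0=(113.249,116.851), P1=(118.062,113.821), P2=(66.064,105.304); sampled at t=k/5. Machine vertices: (113.249,36.000) → (112.902,37.431) → (108.010,39.302) → (98.573,41.611) → (84.591,44.360) → (66.064,47.547). Open path.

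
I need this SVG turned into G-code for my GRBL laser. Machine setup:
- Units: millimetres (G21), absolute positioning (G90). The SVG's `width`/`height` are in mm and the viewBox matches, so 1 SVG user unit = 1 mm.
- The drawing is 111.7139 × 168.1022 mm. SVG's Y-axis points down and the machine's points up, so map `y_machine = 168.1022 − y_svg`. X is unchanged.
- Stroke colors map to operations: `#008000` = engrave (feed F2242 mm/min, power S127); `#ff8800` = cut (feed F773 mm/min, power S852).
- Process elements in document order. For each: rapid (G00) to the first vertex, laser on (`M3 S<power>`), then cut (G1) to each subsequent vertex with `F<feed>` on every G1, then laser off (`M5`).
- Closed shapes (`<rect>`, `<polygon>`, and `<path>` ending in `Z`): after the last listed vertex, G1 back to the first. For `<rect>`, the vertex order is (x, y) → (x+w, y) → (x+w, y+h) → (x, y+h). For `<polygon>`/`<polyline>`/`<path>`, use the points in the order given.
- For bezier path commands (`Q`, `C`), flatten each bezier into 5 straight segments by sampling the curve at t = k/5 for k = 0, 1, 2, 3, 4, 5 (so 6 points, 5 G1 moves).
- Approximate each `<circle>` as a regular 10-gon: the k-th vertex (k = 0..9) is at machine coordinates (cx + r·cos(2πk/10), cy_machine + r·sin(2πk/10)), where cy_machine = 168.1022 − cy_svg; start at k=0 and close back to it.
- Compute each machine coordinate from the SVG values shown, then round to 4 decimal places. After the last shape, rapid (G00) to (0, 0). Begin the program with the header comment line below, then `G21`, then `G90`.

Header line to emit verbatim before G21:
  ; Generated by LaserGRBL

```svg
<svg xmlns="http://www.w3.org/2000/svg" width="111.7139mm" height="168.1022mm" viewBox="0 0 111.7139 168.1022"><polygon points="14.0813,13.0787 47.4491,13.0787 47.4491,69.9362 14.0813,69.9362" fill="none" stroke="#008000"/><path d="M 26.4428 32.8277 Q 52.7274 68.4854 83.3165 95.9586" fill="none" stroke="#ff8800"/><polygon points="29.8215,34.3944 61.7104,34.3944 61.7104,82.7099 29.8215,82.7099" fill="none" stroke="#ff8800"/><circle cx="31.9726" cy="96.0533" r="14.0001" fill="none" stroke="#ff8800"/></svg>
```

1 u = 1 mm; y_m = 168.1022 − y.

[1] `<polygon>` rectangle, #008000→engrave S127 F2242: (14.0813,155.0235) → (47.4491,155.0235) → (47.4491,98.1660) → (14.0813,98.1660) → (14.0813,155.0235) (closed)

[2] `<path>` quadratic bezier, #ff8800→cut S852 F773: (26.4428,135.2745) → (37.1288,121.3388) → (48.1592,108.0579) → (59.5339,95.4317) → (71.2530,83.4603) → (83.3165,72.1436)

[3] `<polygon>` rectangle, #ff8800→cut S852 F773: (29.8215,133.7078) → (61.7104,133.7078) → (61.7104,85.3923) → (29.8215,85.3923) → (29.8215,133.7078) (closed)

[4] `<circle>` circle, #ff8800→cut S852 F773: (45.9727,72.0489) → (43.2989,80.2780) → (36.2989,85.3638) → (27.6463,85.3638) → (20.6463,80.2780) → (17.9725,72.0489) → (20.6463,63.8198) → (27.6463,58.7340) → (36.2989,58.7340) → (43.2989,63.8198) → (45.9727,72.0489) (closed)

; Generated by LaserGRBL
G21
G90
G00 X14.0813 Y155.0235
M3 S127
G1 X47.4491 Y155.0235 F2242
G1 X47.4491 Y98.1660 F2242
G1 X14.0813 Y98.1660 F2242
G1 X14.0813 Y155.0235 F2242
M5
G00 X26.4428 Y135.2745
M3 S852
G1 X37.1288 Y121.3388 F773
G1 X48.1592 Y108.0579 F773
G1 X59.5339 Y95.4317 F773
G1 X71.2530 Y83.4603 F773
G1 X83.3165 Y72.1436 F773
M5
G00 X29.8215 Y133.7078
M3 S852
G1 X61.7104 Y133.7078 F773
G1 X61.7104 Y85.3923 F773
G1 X29.8215 Y85.3923 F773
G1 X29.8215 Y133.7078 F773
M5
G00 X45.9727 Y72.0489
M3 S852
G1 X43.2989 Y80.2780 F773
G1 X36.2989 Y85.3638 F773
G1 X27.6463 Y85.3638 F773
G1 X20.6463 Y80.2780 F773
G1 X17.9725 Y72.0489 F773
G1 X20.6463 Y63.8198 F773
G1 X27.6463 Y58.7340 F773
G1 X36.2989 Y58.7340 F773
G1 X43.2989 Y63.8198 F773
G1 X45.9727 Y72.0489 F773
M5
G00 X0.0000 Y0.0000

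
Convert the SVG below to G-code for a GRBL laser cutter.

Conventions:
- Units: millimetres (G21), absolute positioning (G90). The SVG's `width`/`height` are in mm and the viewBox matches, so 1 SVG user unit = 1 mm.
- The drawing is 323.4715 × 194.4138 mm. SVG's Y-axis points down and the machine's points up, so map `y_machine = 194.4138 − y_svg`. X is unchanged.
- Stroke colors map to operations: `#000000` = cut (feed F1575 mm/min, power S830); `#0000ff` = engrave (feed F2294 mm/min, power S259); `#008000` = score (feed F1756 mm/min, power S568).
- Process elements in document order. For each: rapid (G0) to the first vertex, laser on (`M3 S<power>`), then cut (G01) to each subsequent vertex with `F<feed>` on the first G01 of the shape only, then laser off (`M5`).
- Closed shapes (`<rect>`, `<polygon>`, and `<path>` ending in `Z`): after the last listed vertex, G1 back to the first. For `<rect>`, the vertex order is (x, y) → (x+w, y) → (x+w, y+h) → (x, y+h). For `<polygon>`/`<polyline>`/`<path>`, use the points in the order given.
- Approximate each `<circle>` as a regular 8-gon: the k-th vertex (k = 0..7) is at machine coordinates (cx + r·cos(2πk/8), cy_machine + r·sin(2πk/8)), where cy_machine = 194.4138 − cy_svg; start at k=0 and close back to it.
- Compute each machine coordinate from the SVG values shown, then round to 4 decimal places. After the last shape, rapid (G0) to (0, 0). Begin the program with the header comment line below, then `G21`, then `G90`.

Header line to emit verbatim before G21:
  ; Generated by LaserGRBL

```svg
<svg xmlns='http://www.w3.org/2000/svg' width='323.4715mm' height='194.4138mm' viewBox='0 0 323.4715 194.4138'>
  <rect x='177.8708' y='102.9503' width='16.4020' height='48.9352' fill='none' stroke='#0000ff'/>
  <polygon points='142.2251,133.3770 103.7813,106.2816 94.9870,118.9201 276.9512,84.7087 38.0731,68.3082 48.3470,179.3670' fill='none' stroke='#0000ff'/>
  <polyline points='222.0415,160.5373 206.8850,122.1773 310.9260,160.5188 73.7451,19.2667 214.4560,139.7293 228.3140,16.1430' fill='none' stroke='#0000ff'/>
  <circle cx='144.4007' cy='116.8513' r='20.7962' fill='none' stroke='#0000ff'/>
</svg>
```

viewBox `0 0 323.4715 194.4138` with mm width/height → 1 unit = 1 mm. Flip: y_m = 194.4138 − y_svg.

**Shape 1** — `<rect>` rectangle, stroke `#0000ff` → engrave (S259, F2294). Machine vertices: (177.8708,91.4635) → (194.2728,91.4635) → (194.2728,42.5283) → (177.8708,42.5283) → (177.8708,91.4635). Closed: final G1 returns to the first vertex.

**Shape 2** — `<polygon>` closed polygon, stroke `#0000ff` → engrave (S259, F2294). Machine vertices: (142.2251,61.0368) → (103.7813,88.1322) → (94.9870,75.4937) → (276.9512,109.7051) → (38.0731,126.1056) → (48.3470,15.0468) → (142.2251,61.0368). Closed: final G1 returns to the first vertex.

**Shape 3** — `<polyline>` open polyline, stroke `#0000ff` → engrave (S259, F2294). Machine vertices: (222.0415,33.8765) → (206.8850,72.2365) → (310.9260,33.8950) → (73.7451,175.1471) → (214.4560,54.6845) → (228.3140,178.2708). Open path.

**Shape 4** — `<circle>` circle, stroke `#0000ff` → engrave (S259, F2294). Machine vertices: (165.1969,77.5625) → (159.1058,92.2676) → (144.4007,98.3587) → (129.6956,92.2676) → (123.6045,77.5625) → (129.6956,62.8574) → (144.4007,56.7663) → (159.1058,62.8574) → (165.1969,77.5625). Closed: final G1 returns to the first vertex.

; Generated by LaserGRBL
G21
G90
G0 X177.8708 Y91.4635
M3 S259
G01 X194.2728 Y91.4635 F2294
G01 X194.2728 Y42.5283
G01 X177.8708 Y42.5283
G01 X177.8708 Y91.4635
M5
G0 X142.2251 Y61.0368
M3 S259
G01 X103.7813 Y88.1322 F2294
G01 X94.9870 Y75.4937
G01 X276.9512 Y109.7051
G01 X38.0731 Y126.1056
G01 X48.3470 Y15.0468
G01 X142.2251 Y61.0368
M5
G0 X222.0415 Y33.8765
M3 S259
G01 X206.8850 Y72.2365 F2294
G01 X310.9260 Y33.8950
G01 X73.7451 Y175.1471
G01 X214.4560 Y54.6845
G01 X228.3140 Y178.2708
M5
G0 X165.1969 Y77.5625
M3 S259
G01 X159.1058 Y92.2676 F2294
G01 X144.4007 Y98.3587
G01 X129.6956 Y92.2676
G01 X123.6045 Y77.5625
G01 X129.6956 Y62.8574
G01 X144.4007 Y56.7663
G01 X159.1058 Y62.8574
G01 X165.1969 Y77.5625
M5
G0 X0.0000 Y0.0000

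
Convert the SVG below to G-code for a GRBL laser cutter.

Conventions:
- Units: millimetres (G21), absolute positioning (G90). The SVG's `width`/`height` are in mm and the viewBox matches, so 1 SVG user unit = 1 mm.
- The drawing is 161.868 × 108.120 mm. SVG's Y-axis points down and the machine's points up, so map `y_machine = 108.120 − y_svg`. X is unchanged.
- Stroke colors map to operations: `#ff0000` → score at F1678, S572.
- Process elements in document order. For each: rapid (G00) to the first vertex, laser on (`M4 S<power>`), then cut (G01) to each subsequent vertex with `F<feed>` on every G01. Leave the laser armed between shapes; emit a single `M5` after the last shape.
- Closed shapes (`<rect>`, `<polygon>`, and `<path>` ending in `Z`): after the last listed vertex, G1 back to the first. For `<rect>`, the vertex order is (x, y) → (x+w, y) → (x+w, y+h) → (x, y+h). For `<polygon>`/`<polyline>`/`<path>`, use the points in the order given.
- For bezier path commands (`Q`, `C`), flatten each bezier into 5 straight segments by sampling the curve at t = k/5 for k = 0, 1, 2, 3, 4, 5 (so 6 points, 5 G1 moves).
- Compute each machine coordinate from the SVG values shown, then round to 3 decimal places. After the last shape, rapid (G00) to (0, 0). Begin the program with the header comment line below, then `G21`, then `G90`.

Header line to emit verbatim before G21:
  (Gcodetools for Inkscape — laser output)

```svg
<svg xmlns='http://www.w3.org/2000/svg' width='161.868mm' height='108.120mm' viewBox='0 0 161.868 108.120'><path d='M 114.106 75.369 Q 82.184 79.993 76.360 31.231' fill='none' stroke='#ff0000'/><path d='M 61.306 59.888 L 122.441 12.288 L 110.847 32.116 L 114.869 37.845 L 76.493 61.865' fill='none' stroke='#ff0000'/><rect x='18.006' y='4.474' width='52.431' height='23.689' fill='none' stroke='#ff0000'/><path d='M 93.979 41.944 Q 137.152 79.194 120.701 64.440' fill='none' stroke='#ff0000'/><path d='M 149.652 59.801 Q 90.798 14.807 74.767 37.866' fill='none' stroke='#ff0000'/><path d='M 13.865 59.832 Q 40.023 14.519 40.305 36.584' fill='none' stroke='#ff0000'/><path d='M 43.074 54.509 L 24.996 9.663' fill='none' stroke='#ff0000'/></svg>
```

Since the viewBox matches the mm dimensions, user units are millimetres directly. The only transform is the Y-flip y_m = 108.120 − y_svg.

Shape 1 is a quadratic bezier drawn with `<path>`. Its stroke #ff0000 means score at S572, F1678. After flipping Y the toolpath is (114.106,32.751) → (102.381,33.037) → (92.744,37.594) → (85.195,46.421) → (79.734,59.520) → (76.360,76.889).

Shape 2 is a open polyline drawn with `<path>`. Its stroke #ff0000 means score at S572, F1678. After flipping Y the toolpath is (61.306,48.232) → (122.441,95.832) → (110.847,76.004) → (114.869,70.275) → (76.493,46.255).

Shape 3 is a rectangle drawn with `<rect>`. Its stroke #ff0000 means score at S572, F1678. After flipping Y the toolpath is (18.006,103.646) → (70.437,103.646) → (70.437,79.957) → (18.006,79.957) → (18.006,103.646), returning to the start.

Shape 4 is a quadratic bezier drawn with `<path>`. Its stroke #ff0000 means score at S572, F1678. After flipping Y the toolpath is (93.979,66.176) → (108.863,53.356) → (118.978,44.697) → (124.322,40.197) → (124.896,39.859) → (120.701,43.680).

Shape 5 is a quadratic bezier drawn with `<path>`. Its stroke #ff0000 means score at S572, F1678. After flipping Y the toolpath is (149.652,48.319) → (127.823,63.594) → (109.420,73.426) → (94.443,77.813) → (82.892,76.755) → (74.767,70.254).

Shape 6 is a quadratic bezier drawn with `<path>`. Its stroke #ff0000 means score at S572, F1678. After flipping Y the toolpath is (13.865,48.288) → (23.293,63.718) → (30.651,73.758) → (35.939,78.408) → (39.157,77.667) → (40.305,71.536).

Shape 7 is a line segment drawn with `<path>`. Its stroke #ff0000 means score at S572, F1678. After flipping Y the toolpath is (43.074,53.611) → (24.996,98.457).

(Gcodetools for Inkscape — laser output)
G21
G90
G00 X114.106 Y32.751
M4 S572
G01 X102.381 Y33.037 F1678
G01 X92.744 Y37.594 F1678
G01 X85.195 Y46.421 F1678
G01 X79.734 Y59.520 F1678
G01 X76.360 Y76.889 F1678
G00 X61.306 Y48.232
M4 S572
G01 X122.441 Y95.832 F1678
G01 X110.847 Y76.004 F1678
G01 X114.869 Y70.275 F1678
G01 X76.493 Y46.255 F1678
G00 X18.006 Y103.646
M4 S572
G01 X70.437 Y103.646 F1678
G01 X70.437 Y79.957 F1678
G01 X18.006 Y79.957 F1678
G01 X18.006 Y103.646 F1678
G00 X93.979 Y66.176
M4 S572
G01 X108.863 Y53.356 F1678
G01 X118.978 Y44.697 F1678
G01 X124.322 Y40.197 F1678
G01 X124.896 Y39.859 F1678
G01 X120.701 Y43.680 F1678
G00 X149.652 Y48.319
M4 S572
G01 X127.823 Y63.594 F1678
G01 X109.420 Y73.426 F1678
G01 X94.443 Y77.813 F1678
G01 X82.892 Y76.755 F1678
G01 X74.767 Y70.254 F1678
G00 X13.865 Y48.288
M4 S572
G01 X23.293 Y63.718 F1678
G01 X30.651 Y73.758 F1678
G01 X35.939 Y78.408 F1678
G01 X39.157 Y77.667 F1678
G01 X40.305 Y71.536 F1678
G00 X43.074 Y53.611
M4 S572
G01 X24.996 Y98.457 F1678
M5
G00 X0.000 Y0.000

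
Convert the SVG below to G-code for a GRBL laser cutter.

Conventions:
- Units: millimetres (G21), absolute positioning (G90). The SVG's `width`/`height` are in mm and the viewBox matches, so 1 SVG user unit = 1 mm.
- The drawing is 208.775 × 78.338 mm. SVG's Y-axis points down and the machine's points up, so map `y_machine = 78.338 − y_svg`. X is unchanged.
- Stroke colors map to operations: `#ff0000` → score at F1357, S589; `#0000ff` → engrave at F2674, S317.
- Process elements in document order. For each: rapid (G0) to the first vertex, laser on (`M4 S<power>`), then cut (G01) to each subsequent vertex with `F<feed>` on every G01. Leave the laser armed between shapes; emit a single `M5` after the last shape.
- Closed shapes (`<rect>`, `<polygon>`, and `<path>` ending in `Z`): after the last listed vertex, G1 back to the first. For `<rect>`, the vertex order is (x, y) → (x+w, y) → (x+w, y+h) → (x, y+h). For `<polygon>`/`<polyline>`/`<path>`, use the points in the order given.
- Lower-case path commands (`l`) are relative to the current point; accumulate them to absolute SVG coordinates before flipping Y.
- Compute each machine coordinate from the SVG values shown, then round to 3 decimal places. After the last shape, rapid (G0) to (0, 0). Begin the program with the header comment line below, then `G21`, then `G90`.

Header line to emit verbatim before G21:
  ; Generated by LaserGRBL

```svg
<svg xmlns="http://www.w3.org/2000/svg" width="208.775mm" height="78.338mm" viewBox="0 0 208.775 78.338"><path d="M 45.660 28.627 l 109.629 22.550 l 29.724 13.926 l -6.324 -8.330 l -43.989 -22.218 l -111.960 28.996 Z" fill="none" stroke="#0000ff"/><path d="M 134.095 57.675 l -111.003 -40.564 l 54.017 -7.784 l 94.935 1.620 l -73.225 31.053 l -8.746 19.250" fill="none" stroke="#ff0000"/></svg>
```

; Generated by LaserGRBL
G21
G90
G0 X45.660 Y49.711
M4 S317
G01 X155.289 Y27.161 F2674
G01 X185.013 Y13.235 F2674
G01 X178.689 Y21.565 F2674
G01 X134.700 Y43.783 F2674
G01 X22.740 Y14.787 F2674
G01 X45.660 Y49.711 F2674
G0 X134.095 Y20.663
M4 S589
G01 X23.092 Y61.227 F1357
G01 X77.109 Y69.011 F1357
G01 X172.044 Y67.391 F1357
G01 X98.819 Y36.338 F1357
G01 X90.073 Y17.088 F1357
M5
G0 X0.000 Y0.000

1 u = 1 mm; y_m = 78.338 − y.

[1] `<path>` closed polygon, #0000ff→engrave S317 F2674: (45.660,49.711) → (155.289,27.161) → (185.013,13.235) → (178.689,21.565) → (134.700,43.783) → (22.740,14.787) → (45.660,49.711) (closed)

[2] `<path>` open polyline, #ff0000→score S589 F1357: (134.095,20.663) → (23.092,61.227) → (77.109,69.011) → (172.044,67.391) → (98.819,36.338) → (90.073,17.088)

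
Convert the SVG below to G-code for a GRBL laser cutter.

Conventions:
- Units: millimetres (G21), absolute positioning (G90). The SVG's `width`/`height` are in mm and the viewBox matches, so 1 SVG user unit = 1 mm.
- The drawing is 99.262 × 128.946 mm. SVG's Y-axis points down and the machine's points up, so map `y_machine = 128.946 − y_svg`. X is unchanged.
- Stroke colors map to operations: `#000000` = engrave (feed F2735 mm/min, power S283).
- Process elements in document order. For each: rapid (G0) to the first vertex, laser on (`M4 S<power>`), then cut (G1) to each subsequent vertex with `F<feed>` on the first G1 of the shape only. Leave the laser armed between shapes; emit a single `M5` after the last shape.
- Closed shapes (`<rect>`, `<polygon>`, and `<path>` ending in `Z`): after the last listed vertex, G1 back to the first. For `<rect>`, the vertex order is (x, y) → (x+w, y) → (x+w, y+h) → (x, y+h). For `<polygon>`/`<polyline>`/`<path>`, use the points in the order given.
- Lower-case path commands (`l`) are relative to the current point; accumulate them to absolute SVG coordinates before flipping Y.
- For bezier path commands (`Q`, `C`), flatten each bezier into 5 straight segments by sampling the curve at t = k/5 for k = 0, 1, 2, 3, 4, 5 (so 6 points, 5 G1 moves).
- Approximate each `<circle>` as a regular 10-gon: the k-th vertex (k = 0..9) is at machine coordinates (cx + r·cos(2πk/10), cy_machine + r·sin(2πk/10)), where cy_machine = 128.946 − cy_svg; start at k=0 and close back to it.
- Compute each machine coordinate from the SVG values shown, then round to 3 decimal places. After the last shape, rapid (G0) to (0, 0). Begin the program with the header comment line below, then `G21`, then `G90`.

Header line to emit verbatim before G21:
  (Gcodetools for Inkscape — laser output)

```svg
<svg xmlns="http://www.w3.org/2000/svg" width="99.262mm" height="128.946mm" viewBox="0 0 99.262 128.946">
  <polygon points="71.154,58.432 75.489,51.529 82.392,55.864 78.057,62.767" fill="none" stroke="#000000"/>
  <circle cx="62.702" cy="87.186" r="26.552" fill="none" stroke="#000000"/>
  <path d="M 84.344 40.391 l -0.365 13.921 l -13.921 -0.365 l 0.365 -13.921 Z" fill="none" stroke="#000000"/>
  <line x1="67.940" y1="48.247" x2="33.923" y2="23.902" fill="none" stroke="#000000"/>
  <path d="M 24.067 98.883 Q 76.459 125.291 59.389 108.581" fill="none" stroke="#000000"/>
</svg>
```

1 u = 1 mm; y_m = 128.946 − y.

[1] `<polygon>` regular polygon, #000000→engrave S283 F2735: (71.154,70.514) → (75.489,77.417) → (82.392,73.082) → (78.057,66.179) → (71.154,70.514) (closed)

[2] `<circle>` circle, #000000→engrave S283 F2735: (89.254,41.760) → (84.183,57.367) → (70.907,67.012) → (54.497,67.012) → (41.221,57.367) → (36.150,41.760) → (41.221,26.153) → (54.497,16.508) → (70.907,16.508) → (84.183,26.153) → (89.254,41.760) (closed)

[3] `<path>` regular polygon, #000000→engrave S283 F2735: (84.344,88.555) → (83.979,74.634) → (70.058,74.999) → (70.423,88.920) → (84.344,88.555) (closed)

[4] `<line>` line segment, #000000→engrave S283 F2735: (67.940,80.699) → (33.923,105.044)

[5] `<path>` quadratic bezier, #000000→engrave S283 F2735: (24.067,30.063) → (42.245,21.225) → (54.867,15.835) → (61.931,13.896) → (63.439,15.406) → (59.389,20.365)

(Gcodetools for Inkscape — laser output)
G21
G90
G0 X71.154 Y70.514
M4 S283
G1 X75.489 Y77.417 F2735
G1 X82.392 Y73.082
G1 X78.057 Y66.179
G1 X71.154 Y70.514
G0 X89.254 Y41.760
M4 S283
G1 X84.183 Y57.367 F2735
G1 X70.907 Y67.012
G1 X54.497 Y67.012
G1 X41.221 Y57.367
G1 X36.150 Y41.760
G1 X41.221 Y26.153
G1 X54.497 Y16.508
G1 X70.907 Y16.508
G1 X84.183 Y26.153
G1 X89.254 Y41.760
G0 X84.344 Y88.555
M4 S283
G1 X83.979 Y74.634 F2735
G1 X70.058 Y74.999
G1 X70.423 Y88.920
G1 X84.344 Y88.555
G0 X67.940 Y80.699
M4 S283
G1 X33.923 Y105.044 F2735
G0 X24.067 Y30.063
M4 S283
G1 X42.245 Y21.225 F2735
G1 X54.867 Y15.835
G1 X61.931 Y13.896
G1 X63.439 Y15.406
G1 X59.389 Y20.365
M5
G0 X0.000 Y0.000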